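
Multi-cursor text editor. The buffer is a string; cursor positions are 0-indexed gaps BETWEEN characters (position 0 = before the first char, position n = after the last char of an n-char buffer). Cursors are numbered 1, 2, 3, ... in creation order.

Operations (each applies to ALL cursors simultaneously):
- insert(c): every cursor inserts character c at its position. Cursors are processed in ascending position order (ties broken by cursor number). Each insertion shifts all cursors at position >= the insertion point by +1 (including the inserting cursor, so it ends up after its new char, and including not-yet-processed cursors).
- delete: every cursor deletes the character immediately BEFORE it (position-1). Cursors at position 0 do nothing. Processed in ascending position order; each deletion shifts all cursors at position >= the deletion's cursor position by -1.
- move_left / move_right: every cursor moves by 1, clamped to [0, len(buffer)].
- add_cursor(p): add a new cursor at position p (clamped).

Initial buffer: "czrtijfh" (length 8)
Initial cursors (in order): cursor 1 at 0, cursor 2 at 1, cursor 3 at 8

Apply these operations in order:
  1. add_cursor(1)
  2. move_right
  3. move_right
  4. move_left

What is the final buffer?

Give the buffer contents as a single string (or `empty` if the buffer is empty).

Answer: czrtijfh

Derivation:
After op 1 (add_cursor(1)): buffer="czrtijfh" (len 8), cursors c1@0 c2@1 c4@1 c3@8, authorship ........
After op 2 (move_right): buffer="czrtijfh" (len 8), cursors c1@1 c2@2 c4@2 c3@8, authorship ........
After op 3 (move_right): buffer="czrtijfh" (len 8), cursors c1@2 c2@3 c4@3 c3@8, authorship ........
After op 4 (move_left): buffer="czrtijfh" (len 8), cursors c1@1 c2@2 c4@2 c3@7, authorship ........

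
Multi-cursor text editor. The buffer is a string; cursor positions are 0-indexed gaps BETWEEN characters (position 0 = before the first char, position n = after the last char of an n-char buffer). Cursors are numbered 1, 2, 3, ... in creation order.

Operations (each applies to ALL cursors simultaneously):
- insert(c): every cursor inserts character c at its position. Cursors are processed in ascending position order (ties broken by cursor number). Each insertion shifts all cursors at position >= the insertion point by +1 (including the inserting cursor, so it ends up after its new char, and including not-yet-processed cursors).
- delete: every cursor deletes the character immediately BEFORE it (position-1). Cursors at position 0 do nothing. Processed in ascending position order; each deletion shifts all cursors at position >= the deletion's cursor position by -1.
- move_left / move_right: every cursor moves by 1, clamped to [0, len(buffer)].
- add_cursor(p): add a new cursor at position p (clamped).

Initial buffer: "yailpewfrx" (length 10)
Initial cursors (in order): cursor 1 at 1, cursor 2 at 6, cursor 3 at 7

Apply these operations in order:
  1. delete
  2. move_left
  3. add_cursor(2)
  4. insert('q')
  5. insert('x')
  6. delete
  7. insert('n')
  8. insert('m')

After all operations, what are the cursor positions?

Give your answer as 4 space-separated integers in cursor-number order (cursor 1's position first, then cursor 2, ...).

Answer: 3 15 15 8

Derivation:
After op 1 (delete): buffer="ailpfrx" (len 7), cursors c1@0 c2@4 c3@4, authorship .......
After op 2 (move_left): buffer="ailpfrx" (len 7), cursors c1@0 c2@3 c3@3, authorship .......
After op 3 (add_cursor(2)): buffer="ailpfrx" (len 7), cursors c1@0 c4@2 c2@3 c3@3, authorship .......
After op 4 (insert('q')): buffer="qaiqlqqpfrx" (len 11), cursors c1@1 c4@4 c2@7 c3@7, authorship 1..4.23....
After op 5 (insert('x')): buffer="qxaiqxlqqxxpfrx" (len 15), cursors c1@2 c4@6 c2@11 c3@11, authorship 11..44.2323....
After op 6 (delete): buffer="qaiqlqqpfrx" (len 11), cursors c1@1 c4@4 c2@7 c3@7, authorship 1..4.23....
After op 7 (insert('n')): buffer="qnaiqnlqqnnpfrx" (len 15), cursors c1@2 c4@6 c2@11 c3@11, authorship 11..44.2323....
After op 8 (insert('m')): buffer="qnmaiqnmlqqnnmmpfrx" (len 19), cursors c1@3 c4@8 c2@15 c3@15, authorship 111..444.232323....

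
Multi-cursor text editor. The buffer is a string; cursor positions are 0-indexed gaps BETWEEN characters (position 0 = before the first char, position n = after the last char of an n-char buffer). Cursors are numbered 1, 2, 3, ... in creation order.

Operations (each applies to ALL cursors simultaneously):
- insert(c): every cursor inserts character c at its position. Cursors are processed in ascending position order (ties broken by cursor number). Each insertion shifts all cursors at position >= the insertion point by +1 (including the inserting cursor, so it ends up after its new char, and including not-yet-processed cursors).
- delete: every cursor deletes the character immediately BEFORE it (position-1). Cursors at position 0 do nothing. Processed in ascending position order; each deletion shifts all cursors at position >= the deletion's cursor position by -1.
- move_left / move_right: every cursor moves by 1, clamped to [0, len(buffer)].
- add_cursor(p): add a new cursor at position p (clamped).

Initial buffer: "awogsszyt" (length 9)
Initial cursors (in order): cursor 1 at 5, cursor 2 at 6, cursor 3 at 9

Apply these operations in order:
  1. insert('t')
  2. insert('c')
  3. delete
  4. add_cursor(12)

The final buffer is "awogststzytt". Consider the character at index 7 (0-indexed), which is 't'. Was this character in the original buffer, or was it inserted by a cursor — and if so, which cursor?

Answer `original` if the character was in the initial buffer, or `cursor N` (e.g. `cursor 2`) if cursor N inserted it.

After op 1 (insert('t')): buffer="awogststzytt" (len 12), cursors c1@6 c2@8 c3@12, authorship .....1.2...3
After op 2 (insert('c')): buffer="awogstcstczyttc" (len 15), cursors c1@7 c2@10 c3@15, authorship .....11.22...33
After op 3 (delete): buffer="awogststzytt" (len 12), cursors c1@6 c2@8 c3@12, authorship .....1.2...3
After op 4 (add_cursor(12)): buffer="awogststzytt" (len 12), cursors c1@6 c2@8 c3@12 c4@12, authorship .....1.2...3
Authorship (.=original, N=cursor N): . . . . . 1 . 2 . . . 3
Index 7: author = 2

Answer: cursor 2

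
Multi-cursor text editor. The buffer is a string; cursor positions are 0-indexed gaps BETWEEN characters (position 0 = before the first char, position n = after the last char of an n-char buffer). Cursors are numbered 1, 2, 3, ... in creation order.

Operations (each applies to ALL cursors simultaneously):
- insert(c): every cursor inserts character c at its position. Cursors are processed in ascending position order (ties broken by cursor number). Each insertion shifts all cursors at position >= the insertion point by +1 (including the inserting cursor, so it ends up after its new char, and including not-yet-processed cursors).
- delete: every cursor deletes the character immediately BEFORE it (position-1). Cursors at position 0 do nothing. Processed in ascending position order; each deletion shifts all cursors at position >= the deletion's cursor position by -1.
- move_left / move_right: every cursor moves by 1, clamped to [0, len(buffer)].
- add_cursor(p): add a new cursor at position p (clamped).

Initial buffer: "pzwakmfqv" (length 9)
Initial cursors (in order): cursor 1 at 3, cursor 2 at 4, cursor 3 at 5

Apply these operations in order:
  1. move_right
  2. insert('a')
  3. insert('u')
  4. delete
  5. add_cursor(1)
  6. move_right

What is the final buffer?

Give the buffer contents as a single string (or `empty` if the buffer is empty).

After op 1 (move_right): buffer="pzwakmfqv" (len 9), cursors c1@4 c2@5 c3@6, authorship .........
After op 2 (insert('a')): buffer="pzwaakamafqv" (len 12), cursors c1@5 c2@7 c3@9, authorship ....1.2.3...
After op 3 (insert('u')): buffer="pzwaaukaumaufqv" (len 15), cursors c1@6 c2@9 c3@12, authorship ....11.22.33...
After op 4 (delete): buffer="pzwaakamafqv" (len 12), cursors c1@5 c2@7 c3@9, authorship ....1.2.3...
After op 5 (add_cursor(1)): buffer="pzwaakamafqv" (len 12), cursors c4@1 c1@5 c2@7 c3@9, authorship ....1.2.3...
After op 6 (move_right): buffer="pzwaakamafqv" (len 12), cursors c4@2 c1@6 c2@8 c3@10, authorship ....1.2.3...

Answer: pzwaakamafqv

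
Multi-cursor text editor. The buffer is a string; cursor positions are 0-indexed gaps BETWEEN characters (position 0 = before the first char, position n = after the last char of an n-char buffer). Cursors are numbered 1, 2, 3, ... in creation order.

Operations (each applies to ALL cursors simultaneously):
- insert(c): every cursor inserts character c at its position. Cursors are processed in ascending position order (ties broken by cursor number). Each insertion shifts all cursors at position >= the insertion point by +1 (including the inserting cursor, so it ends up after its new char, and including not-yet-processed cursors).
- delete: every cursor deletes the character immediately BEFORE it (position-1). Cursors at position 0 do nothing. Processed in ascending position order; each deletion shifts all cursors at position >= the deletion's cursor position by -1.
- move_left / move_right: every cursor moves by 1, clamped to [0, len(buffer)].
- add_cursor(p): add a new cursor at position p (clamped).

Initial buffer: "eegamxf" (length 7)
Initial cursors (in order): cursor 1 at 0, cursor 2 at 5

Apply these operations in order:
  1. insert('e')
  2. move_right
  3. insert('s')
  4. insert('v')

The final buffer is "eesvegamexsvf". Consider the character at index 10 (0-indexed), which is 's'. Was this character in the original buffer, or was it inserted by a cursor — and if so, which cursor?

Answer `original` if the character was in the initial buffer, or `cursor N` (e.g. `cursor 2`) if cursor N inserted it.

After op 1 (insert('e')): buffer="eeegamexf" (len 9), cursors c1@1 c2@7, authorship 1.....2..
After op 2 (move_right): buffer="eeegamexf" (len 9), cursors c1@2 c2@8, authorship 1.....2..
After op 3 (insert('s')): buffer="eesegamexsf" (len 11), cursors c1@3 c2@10, authorship 1.1....2.2.
After op 4 (insert('v')): buffer="eesvegamexsvf" (len 13), cursors c1@4 c2@12, authorship 1.11....2.22.
Authorship (.=original, N=cursor N): 1 . 1 1 . . . . 2 . 2 2 .
Index 10: author = 2

Answer: cursor 2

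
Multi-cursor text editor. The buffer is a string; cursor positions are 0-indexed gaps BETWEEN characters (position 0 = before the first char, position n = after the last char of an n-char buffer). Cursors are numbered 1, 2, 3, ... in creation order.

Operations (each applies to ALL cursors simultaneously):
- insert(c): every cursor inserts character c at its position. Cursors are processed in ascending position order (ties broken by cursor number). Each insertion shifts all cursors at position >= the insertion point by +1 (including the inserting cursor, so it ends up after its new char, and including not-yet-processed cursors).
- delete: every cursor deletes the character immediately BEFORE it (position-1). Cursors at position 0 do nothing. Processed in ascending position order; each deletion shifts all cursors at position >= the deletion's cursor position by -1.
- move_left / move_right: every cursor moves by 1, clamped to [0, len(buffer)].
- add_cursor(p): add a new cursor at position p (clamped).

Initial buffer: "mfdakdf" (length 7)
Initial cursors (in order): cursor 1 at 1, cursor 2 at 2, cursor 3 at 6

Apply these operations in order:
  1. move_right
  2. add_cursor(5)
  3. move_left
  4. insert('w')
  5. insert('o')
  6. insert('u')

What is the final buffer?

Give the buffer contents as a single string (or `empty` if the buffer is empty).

After op 1 (move_right): buffer="mfdakdf" (len 7), cursors c1@2 c2@3 c3@7, authorship .......
After op 2 (add_cursor(5)): buffer="mfdakdf" (len 7), cursors c1@2 c2@3 c4@5 c3@7, authorship .......
After op 3 (move_left): buffer="mfdakdf" (len 7), cursors c1@1 c2@2 c4@4 c3@6, authorship .......
After op 4 (insert('w')): buffer="mwfwdawkdwf" (len 11), cursors c1@2 c2@4 c4@7 c3@10, authorship .1.2..4..3.
After op 5 (insert('o')): buffer="mwofwodawokdwof" (len 15), cursors c1@3 c2@6 c4@10 c3@14, authorship .11.22..44..33.
After op 6 (insert('u')): buffer="mwoufwoudawoukdwouf" (len 19), cursors c1@4 c2@8 c4@13 c3@18, authorship .111.222..444..333.

Answer: mwoufwoudawoukdwouf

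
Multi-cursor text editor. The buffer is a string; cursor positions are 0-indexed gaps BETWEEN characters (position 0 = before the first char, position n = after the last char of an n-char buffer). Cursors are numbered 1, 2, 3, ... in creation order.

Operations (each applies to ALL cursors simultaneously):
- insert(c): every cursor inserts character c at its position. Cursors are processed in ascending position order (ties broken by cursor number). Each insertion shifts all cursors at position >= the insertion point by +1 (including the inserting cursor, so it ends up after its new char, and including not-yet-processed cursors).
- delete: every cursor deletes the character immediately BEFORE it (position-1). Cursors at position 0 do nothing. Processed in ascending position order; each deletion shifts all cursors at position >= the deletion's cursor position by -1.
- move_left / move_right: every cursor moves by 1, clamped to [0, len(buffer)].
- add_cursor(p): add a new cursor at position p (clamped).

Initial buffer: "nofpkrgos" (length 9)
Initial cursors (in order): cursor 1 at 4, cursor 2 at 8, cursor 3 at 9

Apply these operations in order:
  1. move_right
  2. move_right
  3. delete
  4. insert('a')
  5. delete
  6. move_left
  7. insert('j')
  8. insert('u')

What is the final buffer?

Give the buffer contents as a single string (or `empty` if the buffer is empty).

After op 1 (move_right): buffer="nofpkrgos" (len 9), cursors c1@5 c2@9 c3@9, authorship .........
After op 2 (move_right): buffer="nofpkrgos" (len 9), cursors c1@6 c2@9 c3@9, authorship .........
After op 3 (delete): buffer="nofpkg" (len 6), cursors c1@5 c2@6 c3@6, authorship ......
After op 4 (insert('a')): buffer="nofpkagaa" (len 9), cursors c1@6 c2@9 c3@9, authorship .....1.23
After op 5 (delete): buffer="nofpkg" (len 6), cursors c1@5 c2@6 c3@6, authorship ......
After op 6 (move_left): buffer="nofpkg" (len 6), cursors c1@4 c2@5 c3@5, authorship ......
After op 7 (insert('j')): buffer="nofpjkjjg" (len 9), cursors c1@5 c2@8 c3@8, authorship ....1.23.
After op 8 (insert('u')): buffer="nofpjukjjuug" (len 12), cursors c1@6 c2@11 c3@11, authorship ....11.2323.

Answer: nofpjukjjuug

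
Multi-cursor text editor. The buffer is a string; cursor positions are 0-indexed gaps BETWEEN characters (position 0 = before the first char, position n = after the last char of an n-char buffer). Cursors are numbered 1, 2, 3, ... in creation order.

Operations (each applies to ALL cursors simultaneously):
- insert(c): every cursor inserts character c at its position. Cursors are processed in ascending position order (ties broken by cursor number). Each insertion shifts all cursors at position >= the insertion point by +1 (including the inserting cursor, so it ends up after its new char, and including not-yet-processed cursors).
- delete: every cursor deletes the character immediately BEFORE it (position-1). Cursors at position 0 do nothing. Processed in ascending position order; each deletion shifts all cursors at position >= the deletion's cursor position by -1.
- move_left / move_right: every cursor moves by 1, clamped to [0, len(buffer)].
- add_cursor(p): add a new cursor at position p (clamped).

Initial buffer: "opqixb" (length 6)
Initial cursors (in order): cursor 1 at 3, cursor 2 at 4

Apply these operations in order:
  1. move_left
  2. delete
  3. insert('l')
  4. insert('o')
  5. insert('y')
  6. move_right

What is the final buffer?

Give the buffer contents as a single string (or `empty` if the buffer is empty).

Answer: ollooyyixb

Derivation:
After op 1 (move_left): buffer="opqixb" (len 6), cursors c1@2 c2@3, authorship ......
After op 2 (delete): buffer="oixb" (len 4), cursors c1@1 c2@1, authorship ....
After op 3 (insert('l')): buffer="ollixb" (len 6), cursors c1@3 c2@3, authorship .12...
After op 4 (insert('o')): buffer="ollooixb" (len 8), cursors c1@5 c2@5, authorship .1212...
After op 5 (insert('y')): buffer="ollooyyixb" (len 10), cursors c1@7 c2@7, authorship .121212...
After op 6 (move_right): buffer="ollooyyixb" (len 10), cursors c1@8 c2@8, authorship .121212...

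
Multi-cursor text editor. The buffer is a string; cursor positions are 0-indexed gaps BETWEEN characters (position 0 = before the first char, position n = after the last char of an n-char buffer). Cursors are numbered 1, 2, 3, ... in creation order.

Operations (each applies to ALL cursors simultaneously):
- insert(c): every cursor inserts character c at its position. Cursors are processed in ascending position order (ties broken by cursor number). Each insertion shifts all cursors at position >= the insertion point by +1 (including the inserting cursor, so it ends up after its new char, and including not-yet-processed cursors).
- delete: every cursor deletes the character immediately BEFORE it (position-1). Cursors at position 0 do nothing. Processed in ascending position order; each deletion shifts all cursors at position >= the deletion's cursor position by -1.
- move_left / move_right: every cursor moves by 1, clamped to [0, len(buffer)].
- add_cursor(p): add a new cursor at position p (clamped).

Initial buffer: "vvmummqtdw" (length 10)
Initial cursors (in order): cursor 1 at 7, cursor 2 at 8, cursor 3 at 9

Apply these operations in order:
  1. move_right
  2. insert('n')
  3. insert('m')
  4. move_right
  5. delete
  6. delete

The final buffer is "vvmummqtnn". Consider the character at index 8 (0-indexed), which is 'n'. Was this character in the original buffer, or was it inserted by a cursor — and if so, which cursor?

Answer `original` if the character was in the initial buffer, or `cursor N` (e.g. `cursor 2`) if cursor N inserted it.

Answer: cursor 1

Derivation:
After op 1 (move_right): buffer="vvmummqtdw" (len 10), cursors c1@8 c2@9 c3@10, authorship ..........
After op 2 (insert('n')): buffer="vvmummqtndnwn" (len 13), cursors c1@9 c2@11 c3@13, authorship ........1.2.3
After op 3 (insert('m')): buffer="vvmummqtnmdnmwnm" (len 16), cursors c1@10 c2@13 c3@16, authorship ........11.22.33
After op 4 (move_right): buffer="vvmummqtnmdnmwnm" (len 16), cursors c1@11 c2@14 c3@16, authorship ........11.22.33
After op 5 (delete): buffer="vvmummqtnmnmn" (len 13), cursors c1@10 c2@12 c3@13, authorship ........11223
After op 6 (delete): buffer="vvmummqtnn" (len 10), cursors c1@9 c2@10 c3@10, authorship ........12
Authorship (.=original, N=cursor N): . . . . . . . . 1 2
Index 8: author = 1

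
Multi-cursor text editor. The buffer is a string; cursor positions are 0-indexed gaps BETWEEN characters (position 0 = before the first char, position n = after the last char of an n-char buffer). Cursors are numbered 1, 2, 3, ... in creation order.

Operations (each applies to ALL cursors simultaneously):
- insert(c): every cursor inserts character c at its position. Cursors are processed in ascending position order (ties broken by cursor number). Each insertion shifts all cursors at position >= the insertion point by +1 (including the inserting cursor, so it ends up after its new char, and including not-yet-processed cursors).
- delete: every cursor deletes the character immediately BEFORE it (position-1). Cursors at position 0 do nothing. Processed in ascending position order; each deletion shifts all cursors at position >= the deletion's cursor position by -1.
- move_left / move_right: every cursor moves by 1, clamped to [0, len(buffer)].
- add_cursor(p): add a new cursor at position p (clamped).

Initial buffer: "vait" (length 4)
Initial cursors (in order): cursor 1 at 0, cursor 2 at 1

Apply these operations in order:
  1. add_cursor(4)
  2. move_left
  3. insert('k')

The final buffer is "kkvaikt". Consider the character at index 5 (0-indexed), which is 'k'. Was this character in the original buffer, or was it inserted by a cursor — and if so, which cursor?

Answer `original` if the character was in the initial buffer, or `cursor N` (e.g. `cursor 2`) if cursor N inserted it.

After op 1 (add_cursor(4)): buffer="vait" (len 4), cursors c1@0 c2@1 c3@4, authorship ....
After op 2 (move_left): buffer="vait" (len 4), cursors c1@0 c2@0 c3@3, authorship ....
After op 3 (insert('k')): buffer="kkvaikt" (len 7), cursors c1@2 c2@2 c3@6, authorship 12...3.
Authorship (.=original, N=cursor N): 1 2 . . . 3 .
Index 5: author = 3

Answer: cursor 3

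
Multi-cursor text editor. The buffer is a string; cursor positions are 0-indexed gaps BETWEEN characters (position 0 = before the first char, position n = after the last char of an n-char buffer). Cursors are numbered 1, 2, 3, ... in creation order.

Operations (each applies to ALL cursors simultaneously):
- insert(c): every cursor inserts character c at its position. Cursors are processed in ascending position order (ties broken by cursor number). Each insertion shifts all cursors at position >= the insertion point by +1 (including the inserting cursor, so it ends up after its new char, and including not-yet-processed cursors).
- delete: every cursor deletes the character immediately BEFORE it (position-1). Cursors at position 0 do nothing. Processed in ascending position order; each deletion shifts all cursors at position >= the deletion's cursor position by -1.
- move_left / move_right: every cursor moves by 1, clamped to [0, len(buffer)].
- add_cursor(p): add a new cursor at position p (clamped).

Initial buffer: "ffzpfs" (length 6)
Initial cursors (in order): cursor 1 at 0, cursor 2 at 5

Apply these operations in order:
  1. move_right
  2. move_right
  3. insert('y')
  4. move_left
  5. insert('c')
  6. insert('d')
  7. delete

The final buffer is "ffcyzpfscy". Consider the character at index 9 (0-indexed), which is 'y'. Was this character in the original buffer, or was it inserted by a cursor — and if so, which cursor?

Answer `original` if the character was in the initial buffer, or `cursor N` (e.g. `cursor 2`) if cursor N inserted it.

After op 1 (move_right): buffer="ffzpfs" (len 6), cursors c1@1 c2@6, authorship ......
After op 2 (move_right): buffer="ffzpfs" (len 6), cursors c1@2 c2@6, authorship ......
After op 3 (insert('y')): buffer="ffyzpfsy" (len 8), cursors c1@3 c2@8, authorship ..1....2
After op 4 (move_left): buffer="ffyzpfsy" (len 8), cursors c1@2 c2@7, authorship ..1....2
After op 5 (insert('c')): buffer="ffcyzpfscy" (len 10), cursors c1@3 c2@9, authorship ..11....22
After op 6 (insert('d')): buffer="ffcdyzpfscdy" (len 12), cursors c1@4 c2@11, authorship ..111....222
After op 7 (delete): buffer="ffcyzpfscy" (len 10), cursors c1@3 c2@9, authorship ..11....22
Authorship (.=original, N=cursor N): . . 1 1 . . . . 2 2
Index 9: author = 2

Answer: cursor 2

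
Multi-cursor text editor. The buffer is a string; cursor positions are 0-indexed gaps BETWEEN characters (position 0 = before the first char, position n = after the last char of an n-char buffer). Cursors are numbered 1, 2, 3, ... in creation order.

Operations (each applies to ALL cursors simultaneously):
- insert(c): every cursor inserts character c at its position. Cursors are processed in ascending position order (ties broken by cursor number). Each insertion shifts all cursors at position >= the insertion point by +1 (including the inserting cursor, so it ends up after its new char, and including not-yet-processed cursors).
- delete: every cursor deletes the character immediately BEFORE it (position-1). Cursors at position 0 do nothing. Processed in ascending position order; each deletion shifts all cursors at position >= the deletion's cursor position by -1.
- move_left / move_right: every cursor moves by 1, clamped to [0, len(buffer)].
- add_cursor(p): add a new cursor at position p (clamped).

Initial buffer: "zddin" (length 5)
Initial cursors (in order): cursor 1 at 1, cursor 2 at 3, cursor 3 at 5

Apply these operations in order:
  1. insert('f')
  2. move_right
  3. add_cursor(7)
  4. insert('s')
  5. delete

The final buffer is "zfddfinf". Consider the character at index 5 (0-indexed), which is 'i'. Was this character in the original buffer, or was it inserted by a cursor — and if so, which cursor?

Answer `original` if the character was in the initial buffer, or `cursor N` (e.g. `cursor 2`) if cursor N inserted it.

Answer: original

Derivation:
After op 1 (insert('f')): buffer="zfddfinf" (len 8), cursors c1@2 c2@5 c3@8, authorship .1..2..3
After op 2 (move_right): buffer="zfddfinf" (len 8), cursors c1@3 c2@6 c3@8, authorship .1..2..3
After op 3 (add_cursor(7)): buffer="zfddfinf" (len 8), cursors c1@3 c2@6 c4@7 c3@8, authorship .1..2..3
After op 4 (insert('s')): buffer="zfdsdfisnsfs" (len 12), cursors c1@4 c2@8 c4@10 c3@12, authorship .1.1.2.2.433
After op 5 (delete): buffer="zfddfinf" (len 8), cursors c1@3 c2@6 c4@7 c3@8, authorship .1..2..3
Authorship (.=original, N=cursor N): . 1 . . 2 . . 3
Index 5: author = original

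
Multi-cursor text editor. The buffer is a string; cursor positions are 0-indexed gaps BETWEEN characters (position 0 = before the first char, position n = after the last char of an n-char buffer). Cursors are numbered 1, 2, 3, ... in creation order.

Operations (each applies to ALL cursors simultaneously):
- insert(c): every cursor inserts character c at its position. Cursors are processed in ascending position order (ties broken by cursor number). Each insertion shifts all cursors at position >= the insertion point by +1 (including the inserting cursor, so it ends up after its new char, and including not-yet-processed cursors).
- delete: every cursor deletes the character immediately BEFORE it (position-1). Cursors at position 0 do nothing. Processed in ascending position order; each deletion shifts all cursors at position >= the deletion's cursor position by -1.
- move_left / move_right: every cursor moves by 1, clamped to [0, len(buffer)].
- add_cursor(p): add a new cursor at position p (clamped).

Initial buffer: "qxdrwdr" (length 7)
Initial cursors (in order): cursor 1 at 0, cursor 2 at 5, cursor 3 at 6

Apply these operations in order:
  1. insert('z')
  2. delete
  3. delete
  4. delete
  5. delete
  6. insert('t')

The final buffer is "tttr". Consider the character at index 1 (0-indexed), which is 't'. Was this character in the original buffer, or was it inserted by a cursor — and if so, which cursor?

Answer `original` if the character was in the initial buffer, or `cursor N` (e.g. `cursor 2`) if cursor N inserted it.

After op 1 (insert('z')): buffer="zqxdrwzdzr" (len 10), cursors c1@1 c2@7 c3@9, authorship 1.....2.3.
After op 2 (delete): buffer="qxdrwdr" (len 7), cursors c1@0 c2@5 c3@6, authorship .......
After op 3 (delete): buffer="qxdrr" (len 5), cursors c1@0 c2@4 c3@4, authorship .....
After op 4 (delete): buffer="qxr" (len 3), cursors c1@0 c2@2 c3@2, authorship ...
After op 5 (delete): buffer="r" (len 1), cursors c1@0 c2@0 c3@0, authorship .
After op 6 (insert('t')): buffer="tttr" (len 4), cursors c1@3 c2@3 c3@3, authorship 123.
Authorship (.=original, N=cursor N): 1 2 3 .
Index 1: author = 2

Answer: cursor 2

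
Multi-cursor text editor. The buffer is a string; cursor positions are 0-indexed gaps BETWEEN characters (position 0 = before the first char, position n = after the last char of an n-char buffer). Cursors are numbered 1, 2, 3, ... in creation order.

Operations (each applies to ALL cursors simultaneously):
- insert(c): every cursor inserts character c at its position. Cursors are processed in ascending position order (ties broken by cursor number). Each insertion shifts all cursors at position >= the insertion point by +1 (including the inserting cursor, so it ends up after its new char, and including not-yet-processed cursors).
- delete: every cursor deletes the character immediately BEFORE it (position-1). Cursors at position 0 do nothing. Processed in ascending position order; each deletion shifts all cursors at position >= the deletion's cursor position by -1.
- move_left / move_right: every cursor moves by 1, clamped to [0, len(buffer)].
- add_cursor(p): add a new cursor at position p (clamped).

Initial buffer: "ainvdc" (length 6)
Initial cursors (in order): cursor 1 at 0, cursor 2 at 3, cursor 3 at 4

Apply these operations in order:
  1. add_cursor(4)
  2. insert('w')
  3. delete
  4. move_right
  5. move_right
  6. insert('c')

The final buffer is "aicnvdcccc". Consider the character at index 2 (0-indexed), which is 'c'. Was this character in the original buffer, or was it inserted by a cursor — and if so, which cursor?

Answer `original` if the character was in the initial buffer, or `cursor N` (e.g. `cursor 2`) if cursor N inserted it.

After op 1 (add_cursor(4)): buffer="ainvdc" (len 6), cursors c1@0 c2@3 c3@4 c4@4, authorship ......
After op 2 (insert('w')): buffer="wainwvwwdc" (len 10), cursors c1@1 c2@5 c3@8 c4@8, authorship 1...2.34..
After op 3 (delete): buffer="ainvdc" (len 6), cursors c1@0 c2@3 c3@4 c4@4, authorship ......
After op 4 (move_right): buffer="ainvdc" (len 6), cursors c1@1 c2@4 c3@5 c4@5, authorship ......
After op 5 (move_right): buffer="ainvdc" (len 6), cursors c1@2 c2@5 c3@6 c4@6, authorship ......
After op 6 (insert('c')): buffer="aicnvdcccc" (len 10), cursors c1@3 c2@7 c3@10 c4@10, authorship ..1...2.34
Authorship (.=original, N=cursor N): . . 1 . . . 2 . 3 4
Index 2: author = 1

Answer: cursor 1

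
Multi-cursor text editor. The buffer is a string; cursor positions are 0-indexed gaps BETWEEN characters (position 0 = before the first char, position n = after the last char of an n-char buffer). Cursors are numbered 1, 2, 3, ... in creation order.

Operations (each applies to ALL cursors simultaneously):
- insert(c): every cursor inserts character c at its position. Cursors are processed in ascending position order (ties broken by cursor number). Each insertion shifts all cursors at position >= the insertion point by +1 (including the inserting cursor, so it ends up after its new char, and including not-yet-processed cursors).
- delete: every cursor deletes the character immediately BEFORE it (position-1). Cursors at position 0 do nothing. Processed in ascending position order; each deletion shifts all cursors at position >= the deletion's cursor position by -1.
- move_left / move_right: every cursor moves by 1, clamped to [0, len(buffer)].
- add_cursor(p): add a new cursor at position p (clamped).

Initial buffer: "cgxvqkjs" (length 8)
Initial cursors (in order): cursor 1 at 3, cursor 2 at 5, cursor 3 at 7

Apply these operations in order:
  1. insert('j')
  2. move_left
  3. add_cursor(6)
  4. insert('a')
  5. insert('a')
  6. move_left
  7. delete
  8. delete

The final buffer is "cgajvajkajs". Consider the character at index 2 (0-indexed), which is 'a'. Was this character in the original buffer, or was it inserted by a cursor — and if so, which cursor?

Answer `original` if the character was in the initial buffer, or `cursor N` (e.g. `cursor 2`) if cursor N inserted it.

After op 1 (insert('j')): buffer="cgxjvqjkjjs" (len 11), cursors c1@4 c2@7 c3@10, authorship ...1..2..3.
After op 2 (move_left): buffer="cgxjvqjkjjs" (len 11), cursors c1@3 c2@6 c3@9, authorship ...1..2..3.
After op 3 (add_cursor(6)): buffer="cgxjvqjkjjs" (len 11), cursors c1@3 c2@6 c4@6 c3@9, authorship ...1..2..3.
After op 4 (insert('a')): buffer="cgxajvqaajkjajs" (len 15), cursors c1@4 c2@9 c4@9 c3@13, authorship ...11..242..33.
After op 5 (insert('a')): buffer="cgxaajvqaaaajkjaajs" (len 19), cursors c1@5 c2@12 c4@12 c3@17, authorship ...111..24242..333.
After op 6 (move_left): buffer="cgxaajvqaaaajkjaajs" (len 19), cursors c1@4 c2@11 c4@11 c3@16, authorship ...111..24242..333.
After op 7 (delete): buffer="cgxajvqaajkjajs" (len 15), cursors c1@3 c2@8 c4@8 c3@12, authorship ...11..242..33.
After op 8 (delete): buffer="cgajvajkajs" (len 11), cursors c1@2 c2@5 c4@5 c3@8, authorship ..11.42.33.
Authorship (.=original, N=cursor N): . . 1 1 . 4 2 . 3 3 .
Index 2: author = 1

Answer: cursor 1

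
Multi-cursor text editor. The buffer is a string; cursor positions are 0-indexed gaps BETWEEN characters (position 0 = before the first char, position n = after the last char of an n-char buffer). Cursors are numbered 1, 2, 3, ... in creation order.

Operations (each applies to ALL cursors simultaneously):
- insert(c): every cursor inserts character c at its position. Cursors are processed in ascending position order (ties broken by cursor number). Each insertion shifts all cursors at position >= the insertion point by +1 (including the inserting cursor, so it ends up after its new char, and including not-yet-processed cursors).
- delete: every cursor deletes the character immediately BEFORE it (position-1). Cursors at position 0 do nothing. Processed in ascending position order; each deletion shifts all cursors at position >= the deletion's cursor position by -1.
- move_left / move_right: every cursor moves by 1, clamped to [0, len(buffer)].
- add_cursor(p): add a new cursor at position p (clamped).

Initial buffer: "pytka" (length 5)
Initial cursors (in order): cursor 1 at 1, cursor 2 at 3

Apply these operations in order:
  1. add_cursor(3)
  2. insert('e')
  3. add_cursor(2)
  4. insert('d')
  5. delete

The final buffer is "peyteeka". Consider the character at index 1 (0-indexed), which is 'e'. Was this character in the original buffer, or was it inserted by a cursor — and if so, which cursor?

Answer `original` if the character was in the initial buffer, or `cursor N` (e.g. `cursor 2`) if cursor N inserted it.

Answer: cursor 1

Derivation:
After op 1 (add_cursor(3)): buffer="pytka" (len 5), cursors c1@1 c2@3 c3@3, authorship .....
After op 2 (insert('e')): buffer="peyteeka" (len 8), cursors c1@2 c2@6 c3@6, authorship .1..23..
After op 3 (add_cursor(2)): buffer="peyteeka" (len 8), cursors c1@2 c4@2 c2@6 c3@6, authorship .1..23..
After op 4 (insert('d')): buffer="peddyteeddka" (len 12), cursors c1@4 c4@4 c2@10 c3@10, authorship .114..2323..
After op 5 (delete): buffer="peyteeka" (len 8), cursors c1@2 c4@2 c2@6 c3@6, authorship .1..23..
Authorship (.=original, N=cursor N): . 1 . . 2 3 . .
Index 1: author = 1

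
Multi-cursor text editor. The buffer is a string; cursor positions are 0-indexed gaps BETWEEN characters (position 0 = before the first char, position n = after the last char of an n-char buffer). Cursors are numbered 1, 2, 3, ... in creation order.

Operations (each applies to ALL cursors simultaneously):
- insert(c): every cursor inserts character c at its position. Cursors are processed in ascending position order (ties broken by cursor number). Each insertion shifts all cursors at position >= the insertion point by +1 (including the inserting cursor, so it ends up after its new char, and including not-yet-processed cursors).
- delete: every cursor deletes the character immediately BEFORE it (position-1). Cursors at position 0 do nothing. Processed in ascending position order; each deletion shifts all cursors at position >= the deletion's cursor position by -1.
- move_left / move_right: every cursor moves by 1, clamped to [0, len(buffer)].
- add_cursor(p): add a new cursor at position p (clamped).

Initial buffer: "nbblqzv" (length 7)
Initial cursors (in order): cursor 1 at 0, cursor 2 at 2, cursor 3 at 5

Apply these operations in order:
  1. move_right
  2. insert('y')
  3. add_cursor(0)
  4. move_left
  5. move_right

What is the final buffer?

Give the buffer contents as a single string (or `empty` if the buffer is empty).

After op 1 (move_right): buffer="nbblqzv" (len 7), cursors c1@1 c2@3 c3@6, authorship .......
After op 2 (insert('y')): buffer="nybbylqzyv" (len 10), cursors c1@2 c2@5 c3@9, authorship .1..2...3.
After op 3 (add_cursor(0)): buffer="nybbylqzyv" (len 10), cursors c4@0 c1@2 c2@5 c3@9, authorship .1..2...3.
After op 4 (move_left): buffer="nybbylqzyv" (len 10), cursors c4@0 c1@1 c2@4 c3@8, authorship .1..2...3.
After op 5 (move_right): buffer="nybbylqzyv" (len 10), cursors c4@1 c1@2 c2@5 c3@9, authorship .1..2...3.

Answer: nybbylqzyv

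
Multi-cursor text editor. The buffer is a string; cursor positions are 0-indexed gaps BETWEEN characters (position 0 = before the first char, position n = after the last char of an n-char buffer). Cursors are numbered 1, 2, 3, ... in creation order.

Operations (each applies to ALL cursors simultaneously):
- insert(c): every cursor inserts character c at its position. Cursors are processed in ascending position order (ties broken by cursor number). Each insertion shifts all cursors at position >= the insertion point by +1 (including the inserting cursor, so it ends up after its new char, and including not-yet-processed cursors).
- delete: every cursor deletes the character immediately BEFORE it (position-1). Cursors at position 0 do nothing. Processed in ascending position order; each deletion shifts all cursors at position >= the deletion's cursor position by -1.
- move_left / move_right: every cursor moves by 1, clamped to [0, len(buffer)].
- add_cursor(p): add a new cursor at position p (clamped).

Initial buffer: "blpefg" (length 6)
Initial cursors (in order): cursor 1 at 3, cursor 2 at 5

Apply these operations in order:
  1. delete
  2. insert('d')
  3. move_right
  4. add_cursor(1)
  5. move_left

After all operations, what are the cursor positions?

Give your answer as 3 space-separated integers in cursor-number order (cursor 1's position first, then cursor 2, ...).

After op 1 (delete): buffer="bleg" (len 4), cursors c1@2 c2@3, authorship ....
After op 2 (insert('d')): buffer="bldedg" (len 6), cursors c1@3 c2@5, authorship ..1.2.
After op 3 (move_right): buffer="bldedg" (len 6), cursors c1@4 c2@6, authorship ..1.2.
After op 4 (add_cursor(1)): buffer="bldedg" (len 6), cursors c3@1 c1@4 c2@6, authorship ..1.2.
After op 5 (move_left): buffer="bldedg" (len 6), cursors c3@0 c1@3 c2@5, authorship ..1.2.

Answer: 3 5 0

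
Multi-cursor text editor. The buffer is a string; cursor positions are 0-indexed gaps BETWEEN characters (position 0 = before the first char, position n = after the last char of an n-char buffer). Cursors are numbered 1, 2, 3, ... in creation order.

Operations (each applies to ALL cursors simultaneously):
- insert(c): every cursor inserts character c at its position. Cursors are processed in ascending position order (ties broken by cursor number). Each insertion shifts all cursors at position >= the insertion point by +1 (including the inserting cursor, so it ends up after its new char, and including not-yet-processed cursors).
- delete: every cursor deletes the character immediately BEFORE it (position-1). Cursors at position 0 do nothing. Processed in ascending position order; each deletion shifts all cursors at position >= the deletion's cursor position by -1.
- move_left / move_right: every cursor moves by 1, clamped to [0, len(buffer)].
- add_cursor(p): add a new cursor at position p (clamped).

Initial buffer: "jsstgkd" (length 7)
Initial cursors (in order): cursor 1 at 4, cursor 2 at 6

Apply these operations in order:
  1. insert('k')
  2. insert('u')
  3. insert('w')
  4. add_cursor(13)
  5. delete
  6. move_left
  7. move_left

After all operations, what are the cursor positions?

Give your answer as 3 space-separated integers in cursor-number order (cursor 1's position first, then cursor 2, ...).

Answer: 4 8 8

Derivation:
After op 1 (insert('k')): buffer="jsstkgkkd" (len 9), cursors c1@5 c2@8, authorship ....1..2.
After op 2 (insert('u')): buffer="jsstkugkkud" (len 11), cursors c1@6 c2@10, authorship ....11..22.
After op 3 (insert('w')): buffer="jsstkuwgkkuwd" (len 13), cursors c1@7 c2@12, authorship ....111..222.
After op 4 (add_cursor(13)): buffer="jsstkuwgkkuwd" (len 13), cursors c1@7 c2@12 c3@13, authorship ....111..222.
After op 5 (delete): buffer="jsstkugkku" (len 10), cursors c1@6 c2@10 c3@10, authorship ....11..22
After op 6 (move_left): buffer="jsstkugkku" (len 10), cursors c1@5 c2@9 c3@9, authorship ....11..22
After op 7 (move_left): buffer="jsstkugkku" (len 10), cursors c1@4 c2@8 c3@8, authorship ....11..22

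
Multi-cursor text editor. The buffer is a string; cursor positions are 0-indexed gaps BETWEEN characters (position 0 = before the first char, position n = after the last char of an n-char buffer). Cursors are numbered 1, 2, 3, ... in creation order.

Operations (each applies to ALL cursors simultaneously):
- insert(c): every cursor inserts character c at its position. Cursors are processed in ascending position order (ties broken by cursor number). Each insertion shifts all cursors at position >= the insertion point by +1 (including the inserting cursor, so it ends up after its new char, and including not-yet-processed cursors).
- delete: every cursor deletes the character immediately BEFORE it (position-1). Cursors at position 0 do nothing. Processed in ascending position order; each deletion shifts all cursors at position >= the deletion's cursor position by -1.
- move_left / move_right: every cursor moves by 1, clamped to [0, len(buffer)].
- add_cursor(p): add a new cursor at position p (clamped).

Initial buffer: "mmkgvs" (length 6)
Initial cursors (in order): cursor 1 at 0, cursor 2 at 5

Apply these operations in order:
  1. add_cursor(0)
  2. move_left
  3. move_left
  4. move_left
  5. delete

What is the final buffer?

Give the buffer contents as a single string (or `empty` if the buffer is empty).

After op 1 (add_cursor(0)): buffer="mmkgvs" (len 6), cursors c1@0 c3@0 c2@5, authorship ......
After op 2 (move_left): buffer="mmkgvs" (len 6), cursors c1@0 c3@0 c2@4, authorship ......
After op 3 (move_left): buffer="mmkgvs" (len 6), cursors c1@0 c3@0 c2@3, authorship ......
After op 4 (move_left): buffer="mmkgvs" (len 6), cursors c1@0 c3@0 c2@2, authorship ......
After op 5 (delete): buffer="mkgvs" (len 5), cursors c1@0 c3@0 c2@1, authorship .....

Answer: mkgvs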